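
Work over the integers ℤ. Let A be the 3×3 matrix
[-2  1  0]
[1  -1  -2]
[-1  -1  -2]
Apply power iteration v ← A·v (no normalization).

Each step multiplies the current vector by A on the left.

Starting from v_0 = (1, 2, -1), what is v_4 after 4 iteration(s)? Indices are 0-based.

v_4 = (0, 9, 11)

v_0 = (1, 2, -1).
v_1 = A·v_0 = (0, 1, -1).
v_2 = A·v_1 = (1, 1, 1).
v_3 = A·v_2 = (-1, -2, -4).
v_4 = A·v_3 = (0, 9, 11).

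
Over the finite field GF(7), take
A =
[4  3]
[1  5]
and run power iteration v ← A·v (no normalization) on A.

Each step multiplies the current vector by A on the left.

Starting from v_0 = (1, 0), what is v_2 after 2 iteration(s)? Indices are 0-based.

v_2 = (5, 2)

v_0 = (1, 0).
v_1 = A·v_0 = (4, 1).
v_2 = A·v_1 = (5, 2).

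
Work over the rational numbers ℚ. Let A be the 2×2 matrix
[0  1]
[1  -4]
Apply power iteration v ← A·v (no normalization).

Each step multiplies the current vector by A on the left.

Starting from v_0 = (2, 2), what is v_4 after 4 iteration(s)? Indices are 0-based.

v_0 = (2, 2).
v_1 = A·v_0 = (2, -6).
v_2 = A·v_1 = (-6, 26).
v_3 = A·v_2 = (26, -110).
v_4 = A·v_3 = (-110, 466).

v_4 = (-110, 466)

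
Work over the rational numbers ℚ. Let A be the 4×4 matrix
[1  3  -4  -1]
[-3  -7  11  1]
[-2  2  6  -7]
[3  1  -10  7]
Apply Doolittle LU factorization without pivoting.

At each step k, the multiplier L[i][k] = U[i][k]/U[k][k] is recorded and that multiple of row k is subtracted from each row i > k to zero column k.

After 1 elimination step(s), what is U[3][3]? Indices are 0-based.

U[3][3] = 10

[col 0] pivot 1
  R1 -= -3*R0 → (0, 2, -1, -2)  (L[1][0] := -3)
  R2 -= -2*R0 → (0, 8, -2, -9)  (L[2][0] := -2)
  R3 -= 3*R0 → (0, -8, 2, 10)  (L[3][0] := 3)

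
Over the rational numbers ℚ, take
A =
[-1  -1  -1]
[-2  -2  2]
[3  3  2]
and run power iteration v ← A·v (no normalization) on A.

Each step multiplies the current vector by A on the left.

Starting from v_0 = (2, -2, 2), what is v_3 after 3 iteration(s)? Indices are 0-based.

v_0 = (2, -2, 2).
v_1 = A·v_0 = (-2, 4, 4).
v_2 = A·v_1 = (-6, 4, 14).
v_3 = A·v_2 = (-12, 32, 22).

v_3 = (-12, 32, 22)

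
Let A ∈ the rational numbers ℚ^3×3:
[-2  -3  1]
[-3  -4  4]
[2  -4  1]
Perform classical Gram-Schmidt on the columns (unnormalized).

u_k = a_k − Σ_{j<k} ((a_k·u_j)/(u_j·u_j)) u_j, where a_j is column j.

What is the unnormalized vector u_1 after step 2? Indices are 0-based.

Step 1: u_0 = a_0 = (-2, -3, 2).
Step 2: u_1 = a_1 − (10/17)·u_0 = (-31/17, -38/17, -88/17).

u_1 = (-31/17, -38/17, -88/17)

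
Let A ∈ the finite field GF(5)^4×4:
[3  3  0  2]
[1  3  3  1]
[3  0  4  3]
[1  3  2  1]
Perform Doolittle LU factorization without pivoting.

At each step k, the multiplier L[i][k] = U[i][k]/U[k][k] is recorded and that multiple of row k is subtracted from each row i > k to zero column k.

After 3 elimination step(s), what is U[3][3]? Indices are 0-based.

k=0: U[0][0]=3
  eliminate (1,0): mult=2, new row 1: (0, 2, 3, 2); set L[1][0]=2
  eliminate (2,0): mult=1, new row 2: (0, 2, 4, 1); set L[2][0]=1
  eliminate (3,0): mult=2, new row 3: (0, 2, 2, 2); set L[3][0]=2
k=1: U[1][1]=2
  eliminate (2,1): mult=1, new row 2: (0, 0, 1, 4); set L[2][1]=1
  eliminate (3,1): mult=1, new row 3: (0, 0, 4, 0); set L[3][1]=1
k=2: U[2][2]=1
  eliminate (3,2): mult=4, new row 3: (0, 0, 0, 4); set L[3][2]=4

U[3][3] = 4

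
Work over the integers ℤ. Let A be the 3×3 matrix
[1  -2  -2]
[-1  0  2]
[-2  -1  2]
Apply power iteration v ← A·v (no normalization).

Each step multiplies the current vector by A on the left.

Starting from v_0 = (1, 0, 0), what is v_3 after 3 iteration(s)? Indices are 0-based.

v_0 = (1, 0, 0).
v_1 = A·v_0 = (1, -1, -2).
v_2 = A·v_1 = (7, -5, -5).
v_3 = A·v_2 = (27, -17, -19).

v_3 = (27, -17, -19)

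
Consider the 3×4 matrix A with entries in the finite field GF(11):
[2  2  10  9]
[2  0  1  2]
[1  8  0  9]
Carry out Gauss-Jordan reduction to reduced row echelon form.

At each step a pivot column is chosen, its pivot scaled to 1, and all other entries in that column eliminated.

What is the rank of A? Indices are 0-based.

rank = 3

step 1: normalize row 0 (÷2) = (1, 1, 5, 10)
  row 1: subtract 2×row0 = (0, 9, 2, 4)
  row 2: subtract 1×row0 = (0, 7, 6, 10)
step 2: normalize row 1 (÷9) = (0, 1, 10, 9)
  row 0: subtract 1×row1 = (1, 0, 6, 1)
  row 2: subtract 7×row1 = (0, 0, 2, 2)
step 3: normalize row 2 (÷2) = (0, 0, 1, 1)
  row 0: subtract 6×row2 = (1, 0, 0, 6)
  row 1: subtract 10×row2 = (0, 1, 0, 10)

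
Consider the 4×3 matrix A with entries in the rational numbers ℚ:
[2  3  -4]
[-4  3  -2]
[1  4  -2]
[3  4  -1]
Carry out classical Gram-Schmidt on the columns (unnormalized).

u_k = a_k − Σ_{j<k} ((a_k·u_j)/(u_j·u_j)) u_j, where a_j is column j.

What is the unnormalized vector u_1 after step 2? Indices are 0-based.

Step 1: u_0 = a_0 = (2, -4, 1, 3).
Step 2: u_1 = a_1 − (1/3)·u_0 = (7/3, 13/3, 11/3, 3).

u_1 = (7/3, 13/3, 11/3, 3)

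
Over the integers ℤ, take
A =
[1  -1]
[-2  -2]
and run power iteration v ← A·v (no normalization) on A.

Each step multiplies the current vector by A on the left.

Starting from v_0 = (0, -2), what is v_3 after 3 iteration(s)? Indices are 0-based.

v_0 = (0, -2).
v_1 = A·v_0 = (2, 4).
v_2 = A·v_1 = (-2, -12).
v_3 = A·v_2 = (10, 28).

v_3 = (10, 28)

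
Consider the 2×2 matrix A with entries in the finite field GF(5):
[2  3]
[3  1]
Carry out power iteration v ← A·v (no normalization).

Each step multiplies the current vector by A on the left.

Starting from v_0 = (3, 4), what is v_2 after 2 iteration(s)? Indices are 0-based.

v_2 = (0, 2)

v_0 = (3, 4).
v_1 = A·v_0 = (3, 3).
v_2 = A·v_1 = (0, 2).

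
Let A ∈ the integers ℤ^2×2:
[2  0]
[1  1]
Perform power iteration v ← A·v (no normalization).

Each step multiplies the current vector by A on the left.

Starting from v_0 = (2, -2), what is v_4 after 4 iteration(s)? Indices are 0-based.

v_0 = (2, -2).
v_1 = A·v_0 = (4, 0).
v_2 = A·v_1 = (8, 4).
v_3 = A·v_2 = (16, 12).
v_4 = A·v_3 = (32, 28).

v_4 = (32, 28)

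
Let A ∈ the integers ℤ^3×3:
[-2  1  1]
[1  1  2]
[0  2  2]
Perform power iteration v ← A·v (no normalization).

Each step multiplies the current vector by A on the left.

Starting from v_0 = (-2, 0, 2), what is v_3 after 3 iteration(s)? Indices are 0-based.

v_0 = (-2, 0, 2).
v_1 = A·v_0 = (6, 2, 4).
v_2 = A·v_1 = (-6, 16, 12).
v_3 = A·v_2 = (40, 34, 56).

v_3 = (40, 34, 56)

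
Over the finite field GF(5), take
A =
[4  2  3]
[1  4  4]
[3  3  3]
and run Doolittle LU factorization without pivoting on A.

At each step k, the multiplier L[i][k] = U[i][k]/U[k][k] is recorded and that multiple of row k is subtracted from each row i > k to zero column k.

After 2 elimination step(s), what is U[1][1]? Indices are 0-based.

U[1][1] = 1

k=0: U[0][0]=4
  eliminate (1,0): mult=4, new row 1: (0, 1, 2); set L[1][0]=4
  eliminate (2,0): mult=2, new row 2: (0, 4, 2); set L[2][0]=2
k=1: U[1][1]=1
  eliminate (2,1): mult=4, new row 2: (0, 0, 4); set L[2][1]=4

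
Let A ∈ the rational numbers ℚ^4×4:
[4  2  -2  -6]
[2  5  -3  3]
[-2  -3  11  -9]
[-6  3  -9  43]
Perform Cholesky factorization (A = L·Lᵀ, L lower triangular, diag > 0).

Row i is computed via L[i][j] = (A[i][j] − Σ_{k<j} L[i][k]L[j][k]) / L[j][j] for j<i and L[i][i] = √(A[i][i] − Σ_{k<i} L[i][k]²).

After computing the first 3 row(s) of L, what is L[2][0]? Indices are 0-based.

Step 1: L[0][0] = √(4) = 2.
  L[1][0] = (2) / L[0][0] = 1.
Step 2: L[1][1] = √(4) = 2.
  L[2][0] = (-2) / L[0][0] = -1.
  L[2][1] = (-2) / L[1][1] = -1.
Step 3: L[2][2] = √(9) = 3.

L[2][0] = -1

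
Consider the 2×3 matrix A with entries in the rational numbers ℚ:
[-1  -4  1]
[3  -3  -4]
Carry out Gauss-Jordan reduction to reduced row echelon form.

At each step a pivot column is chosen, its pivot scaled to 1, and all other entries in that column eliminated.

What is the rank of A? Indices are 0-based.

[1] R0 /= -1  ⇒  (1, 4, -1)
     R1 -= 3·R0  ⇒  (0, -15, -1)
[2] R1 /= -15  ⇒  (0, 1, 1/15)
     R0 -= 4·R1  ⇒  (1, 0, -19/15)

rank = 2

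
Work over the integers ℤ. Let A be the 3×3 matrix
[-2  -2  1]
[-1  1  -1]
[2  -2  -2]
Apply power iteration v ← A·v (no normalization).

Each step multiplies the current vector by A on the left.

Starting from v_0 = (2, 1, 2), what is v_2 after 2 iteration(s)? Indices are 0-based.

v_0 = (2, 1, 2).
v_1 = A·v_0 = (-4, -3, -2).
v_2 = A·v_1 = (12, 3, 2).

v_2 = (12, 3, 2)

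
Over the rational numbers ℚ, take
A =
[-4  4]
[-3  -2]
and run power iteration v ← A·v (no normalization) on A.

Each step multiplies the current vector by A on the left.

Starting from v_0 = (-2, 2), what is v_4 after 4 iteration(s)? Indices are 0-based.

v_0 = (-2, 2).
v_1 = A·v_0 = (16, 2).
v_2 = A·v_1 = (-56, -52).
v_3 = A·v_2 = (16, 272).
v_4 = A·v_3 = (1024, -592).

v_4 = (1024, -592)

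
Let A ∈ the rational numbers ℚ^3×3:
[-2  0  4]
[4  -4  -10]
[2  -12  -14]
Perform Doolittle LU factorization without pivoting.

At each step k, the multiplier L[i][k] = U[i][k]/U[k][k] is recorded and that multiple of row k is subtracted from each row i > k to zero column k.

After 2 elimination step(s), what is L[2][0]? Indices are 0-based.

k=0: U[0][0]=-2
  eliminate (1,0): mult=-2, new row 1: (0, -4, -2); set L[1][0]=-2
  eliminate (2,0): mult=-1, new row 2: (0, -12, -10); set L[2][0]=-1
k=1: U[1][1]=-4
  eliminate (2,1): mult=3, new row 2: (0, 0, -4); set L[2][1]=3

L[2][0] = -1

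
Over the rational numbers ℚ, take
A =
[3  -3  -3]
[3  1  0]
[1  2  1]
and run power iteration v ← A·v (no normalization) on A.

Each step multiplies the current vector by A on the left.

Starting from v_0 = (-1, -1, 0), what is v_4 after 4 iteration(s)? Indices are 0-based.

v_4 = (141, 383, 228)

v_0 = (-1, -1, 0).
v_1 = A·v_0 = (0, -4, -3).
v_2 = A·v_1 = (21, -4, -11).
v_3 = A·v_2 = (108, 59, 2).
v_4 = A·v_3 = (141, 383, 228).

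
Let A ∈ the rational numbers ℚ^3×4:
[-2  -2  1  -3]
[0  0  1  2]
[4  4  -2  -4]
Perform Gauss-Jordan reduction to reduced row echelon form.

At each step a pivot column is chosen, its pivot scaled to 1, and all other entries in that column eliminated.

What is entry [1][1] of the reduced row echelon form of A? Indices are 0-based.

M[1][1] = 0

pivot(0,0)=-2: scale R0 → (1, 1, -1/2, 3/2)
  clear (2,0): R2 −= (4)R0 → (0, 0, 0, -10)
col 1: no nonzero at/below row 1; advance.
pivot(1,2)=1: scale R1 → (0, 0, 1, 2)
  clear (0,2): R0 −= (-1/2)R1 → (1, 1, 0, 5/2)
pivot(2,3)=-10: scale R2 → (0, 0, 0, 1)
  clear (0,3): R0 −= (5/2)R2 → (1, 1, 0, 0)
  clear (1,3): R1 −= (2)R2 → (0, 0, 1, 0)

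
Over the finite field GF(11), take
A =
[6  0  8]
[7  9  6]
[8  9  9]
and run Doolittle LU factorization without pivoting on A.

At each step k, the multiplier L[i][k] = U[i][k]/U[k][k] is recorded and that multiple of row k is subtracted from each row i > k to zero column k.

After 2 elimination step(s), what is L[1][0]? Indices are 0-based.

L[1][0] = 3

[col 0] pivot 6
  R1 -= 3*R0 → (0, 9, 4)  (L[1][0] := 3)
  R2 -= 5*R0 → (0, 9, 2)  (L[2][0] := 5)
[col 1] pivot 9
  R2 -= 1*R1 → (0, 0, 9)  (L[2][1] := 1)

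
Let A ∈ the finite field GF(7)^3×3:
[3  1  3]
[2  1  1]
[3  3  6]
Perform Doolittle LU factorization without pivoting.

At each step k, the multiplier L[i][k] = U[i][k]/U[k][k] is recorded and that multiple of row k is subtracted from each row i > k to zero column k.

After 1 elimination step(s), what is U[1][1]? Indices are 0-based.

U[1][1] = 5

[col 0] pivot 3
  R1 -= 3*R0 → (0, 5, 6)  (L[1][0] := 3)
  R2 -= 1*R0 → (0, 2, 3)  (L[2][0] := 1)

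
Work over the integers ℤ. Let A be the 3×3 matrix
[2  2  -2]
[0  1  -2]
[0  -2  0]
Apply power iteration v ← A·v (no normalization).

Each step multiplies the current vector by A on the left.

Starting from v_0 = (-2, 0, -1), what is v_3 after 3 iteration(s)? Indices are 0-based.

v_0 = (-2, 0, -1).
v_1 = A·v_0 = (-2, 2, 0).
v_2 = A·v_1 = (0, 2, -4).
v_3 = A·v_2 = (12, 10, -4).

v_3 = (12, 10, -4)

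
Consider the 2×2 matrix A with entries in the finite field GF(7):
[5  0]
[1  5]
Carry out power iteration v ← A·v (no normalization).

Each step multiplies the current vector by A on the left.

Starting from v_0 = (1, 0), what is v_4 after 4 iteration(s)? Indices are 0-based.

v_0 = (1, 0).
v_1 = A·v_0 = (5, 1).
v_2 = A·v_1 = (4, 3).
v_3 = A·v_2 = (6, 5).
v_4 = A·v_3 = (2, 3).

v_4 = (2, 3)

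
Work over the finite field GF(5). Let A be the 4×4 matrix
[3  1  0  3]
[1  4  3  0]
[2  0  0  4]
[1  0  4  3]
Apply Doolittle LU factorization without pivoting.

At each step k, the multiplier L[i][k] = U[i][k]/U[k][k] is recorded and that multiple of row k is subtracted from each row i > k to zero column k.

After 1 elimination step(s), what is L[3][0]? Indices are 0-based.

[col 0] pivot 3
  R1 -= 2*R0 → (0, 2, 3, 4)  (L[1][0] := 2)
  R2 -= 4*R0 → (0, 1, 0, 2)  (L[2][0] := 4)
  R3 -= 2*R0 → (0, 3, 4, 2)  (L[3][0] := 2)

L[3][0] = 2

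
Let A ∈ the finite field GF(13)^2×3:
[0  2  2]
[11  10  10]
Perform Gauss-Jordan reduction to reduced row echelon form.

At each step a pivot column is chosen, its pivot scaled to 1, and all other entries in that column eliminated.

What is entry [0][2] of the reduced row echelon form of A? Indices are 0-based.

M[0][2] = 0

pivot(0,0): swap R0↔R1
pivot(0,0)=11: scale R0 → (1, 8, 8)
pivot(1,1)=2: scale R1 → (0, 1, 1)
  clear (0,1): R0 −= (8)R1 → (1, 0, 0)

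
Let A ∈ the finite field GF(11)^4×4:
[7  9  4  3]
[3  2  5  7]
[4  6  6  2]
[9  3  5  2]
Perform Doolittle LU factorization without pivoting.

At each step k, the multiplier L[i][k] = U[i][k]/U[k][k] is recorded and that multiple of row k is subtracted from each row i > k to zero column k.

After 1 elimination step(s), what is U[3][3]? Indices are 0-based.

U[3][3] = 6

Step 1: pivot at (0,0) is 7.
  row1 ← row1 − (2)·row0  ⇒  L[1][0]=2, U row1=(0, 6, 8, 1)
  row2 ← row2 − (10)·row0  ⇒  L[2][0]=10, U row2=(0, 4, 10, 5)
  row3 ← row3 − (6)·row0  ⇒  L[3][0]=6, U row3=(0, 4, 3, 6)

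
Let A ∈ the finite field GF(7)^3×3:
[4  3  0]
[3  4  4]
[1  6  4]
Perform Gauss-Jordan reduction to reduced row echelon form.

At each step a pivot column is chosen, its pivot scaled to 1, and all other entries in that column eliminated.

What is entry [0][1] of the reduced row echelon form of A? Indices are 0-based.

M[0][1] = 6

pivot(0,0)=4: scale R0 → (1, 6, 0)
  clear (1,0): R1 −= (3)R0 → (0, 0, 4)
  clear (2,0): R2 −= (1)R0 → (0, 0, 4)
col 1: no nonzero at/below row 1; advance.
pivot(1,2)=4: scale R1 → (0, 0, 1)
  clear (2,2): R2 −= (4)R1 → (0, 0, 0)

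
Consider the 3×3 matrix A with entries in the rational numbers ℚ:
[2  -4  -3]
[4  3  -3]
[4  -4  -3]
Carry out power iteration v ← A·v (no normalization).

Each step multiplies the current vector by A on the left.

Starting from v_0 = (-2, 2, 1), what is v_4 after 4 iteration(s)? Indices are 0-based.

v_0 = (-2, 2, 1).
v_1 = A·v_0 = (-15, -5, -19).
v_2 = A·v_1 = (47, -18, 17).
v_3 = A·v_2 = (115, 83, 209).
v_4 = A·v_3 = (-729, 82, -499).

v_4 = (-729, 82, -499)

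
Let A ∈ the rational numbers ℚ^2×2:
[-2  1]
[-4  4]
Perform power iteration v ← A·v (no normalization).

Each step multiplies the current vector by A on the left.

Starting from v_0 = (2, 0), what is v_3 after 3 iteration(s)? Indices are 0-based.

v_3 = (-16, -64)

v_0 = (2, 0).
v_1 = A·v_0 = (-4, -8).
v_2 = A·v_1 = (0, -16).
v_3 = A·v_2 = (-16, -64).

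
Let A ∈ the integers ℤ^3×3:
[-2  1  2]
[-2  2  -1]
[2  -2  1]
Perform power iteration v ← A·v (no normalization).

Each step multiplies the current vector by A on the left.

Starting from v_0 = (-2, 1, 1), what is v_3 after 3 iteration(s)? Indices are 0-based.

v_0 = (-2, 1, 1).
v_1 = A·v_0 = (7, 5, -5).
v_2 = A·v_1 = (-19, 1, -1).
v_3 = A·v_2 = (37, 41, -41).

v_3 = (37, 41, -41)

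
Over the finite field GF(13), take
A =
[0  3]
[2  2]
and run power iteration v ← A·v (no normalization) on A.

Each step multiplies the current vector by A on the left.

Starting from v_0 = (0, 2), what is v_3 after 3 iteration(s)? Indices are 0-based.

v_3 = (8, 12)

v_0 = (0, 2).
v_1 = A·v_0 = (6, 4).
v_2 = A·v_1 = (12, 7).
v_3 = A·v_2 = (8, 12).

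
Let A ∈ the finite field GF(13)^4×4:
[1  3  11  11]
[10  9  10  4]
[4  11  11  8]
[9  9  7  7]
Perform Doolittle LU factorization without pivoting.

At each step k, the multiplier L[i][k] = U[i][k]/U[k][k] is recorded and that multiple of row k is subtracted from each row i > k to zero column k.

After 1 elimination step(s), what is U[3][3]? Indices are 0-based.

Step 1: pivot at (0,0) is 1.
  row1 ← row1 − (10)·row0  ⇒  L[1][0]=10, U row1=(0, 5, 4, 11)
  row2 ← row2 − (4)·row0  ⇒  L[2][0]=4, U row2=(0, 12, 6, 3)
  row3 ← row3 − (9)·row0  ⇒  L[3][0]=9, U row3=(0, 8, 12, 12)

U[3][3] = 12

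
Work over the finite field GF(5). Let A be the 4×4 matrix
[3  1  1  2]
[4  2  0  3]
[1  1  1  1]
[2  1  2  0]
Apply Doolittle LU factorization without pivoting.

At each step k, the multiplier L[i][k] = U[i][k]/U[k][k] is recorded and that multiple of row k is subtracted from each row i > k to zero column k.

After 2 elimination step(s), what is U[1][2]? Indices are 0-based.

U[1][2] = 2

Step 1: pivot at (0,0) is 3.
  row1 ← row1 − (3)·row0  ⇒  L[1][0]=3, U row1=(0, 4, 2, 2)
  row2 ← row2 − (2)·row0  ⇒  L[2][0]=2, U row2=(0, 4, 4, 2)
  row3 ← row3 − (4)·row0  ⇒  L[3][0]=4, U row3=(0, 2, 3, 2)
Step 2: pivot at (1,1) is 4.
  row2 ← row2 − (1)·row1  ⇒  L[2][1]=1, U row2=(0, 0, 2, 0)
  row3 ← row3 − (3)·row1  ⇒  L[3][1]=3, U row3=(0, 0, 2, 1)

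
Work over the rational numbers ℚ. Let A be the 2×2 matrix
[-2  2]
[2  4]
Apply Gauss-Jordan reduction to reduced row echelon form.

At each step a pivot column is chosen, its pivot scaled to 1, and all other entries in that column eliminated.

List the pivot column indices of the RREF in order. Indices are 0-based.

step 1: normalize row 0 (÷-2) = (1, -1)
  row 1: subtract 2×row0 = (0, 6)
step 2: normalize row 1 (÷6) = (0, 1)
  row 0: subtract -1×row1 = (1, 0)

pivot columns: 0, 1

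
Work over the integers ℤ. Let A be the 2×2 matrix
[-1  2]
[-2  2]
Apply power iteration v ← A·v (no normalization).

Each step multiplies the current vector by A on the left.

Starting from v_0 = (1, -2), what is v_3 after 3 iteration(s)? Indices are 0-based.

v_0 = (1, -2).
v_1 = A·v_0 = (-5, -6).
v_2 = A·v_1 = (-7, -2).
v_3 = A·v_2 = (3, 10).

v_3 = (3, 10)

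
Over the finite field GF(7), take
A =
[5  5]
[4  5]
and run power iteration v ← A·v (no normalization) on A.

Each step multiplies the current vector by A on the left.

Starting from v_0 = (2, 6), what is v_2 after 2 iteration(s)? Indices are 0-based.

v_2 = (5, 0)

v_0 = (2, 6).
v_1 = A·v_0 = (5, 3).
v_2 = A·v_1 = (5, 0).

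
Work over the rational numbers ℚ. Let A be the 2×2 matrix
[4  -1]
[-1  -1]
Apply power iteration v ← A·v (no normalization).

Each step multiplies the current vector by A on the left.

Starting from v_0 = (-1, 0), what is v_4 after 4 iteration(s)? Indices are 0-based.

v_4 = (-298, 57)

v_0 = (-1, 0).
v_1 = A·v_0 = (-4, 1).
v_2 = A·v_1 = (-17, 3).
v_3 = A·v_2 = (-71, 14).
v_4 = A·v_3 = (-298, 57).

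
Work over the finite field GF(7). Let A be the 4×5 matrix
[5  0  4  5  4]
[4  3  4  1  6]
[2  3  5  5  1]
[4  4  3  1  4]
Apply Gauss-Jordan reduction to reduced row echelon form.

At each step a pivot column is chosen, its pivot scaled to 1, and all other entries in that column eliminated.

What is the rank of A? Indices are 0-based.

pivot(0,0)=5: scale R0 → (1, 0, 5, 1, 5)
  clear (1,0): R1 −= (4)R0 → (0, 3, 5, 4, 0)
  clear (2,0): R2 −= (2)R0 → (0, 3, 2, 3, 5)
  clear (3,0): R3 −= (4)R0 → (0, 4, 4, 4, 5)
pivot(1,1)=3: scale R1 → (0, 1, 4, 6, 0)
  clear (2,1): R2 −= (3)R1 → (0, 0, 4, 6, 5)
  clear (3,1): R3 −= (4)R1 → (0, 0, 2, 1, 5)
pivot(2,2)=4: scale R2 → (0, 0, 1, 5, 3)
  clear (0,2): R0 −= (5)R2 → (1, 0, 0, 4, 4)
  clear (1,2): R1 −= (4)R2 → (0, 1, 0, 0, 2)
  clear (3,2): R3 −= (2)R2 → (0, 0, 0, 5, 6)
pivot(3,3)=5: scale R3 → (0, 0, 0, 1, 4)
  clear (0,3): R0 −= (4)R3 → (1, 0, 0, 0, 2)
  clear (2,3): R2 −= (5)R3 → (0, 0, 1, 0, 4)

rank = 4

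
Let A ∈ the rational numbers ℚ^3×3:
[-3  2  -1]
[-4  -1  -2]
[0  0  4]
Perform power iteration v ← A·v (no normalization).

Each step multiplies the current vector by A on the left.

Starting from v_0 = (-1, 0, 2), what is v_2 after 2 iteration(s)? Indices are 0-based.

v_0 = (-1, 0, 2).
v_1 = A·v_0 = (1, 0, 8).
v_2 = A·v_1 = (-11, -20, 32).

v_2 = (-11, -20, 32)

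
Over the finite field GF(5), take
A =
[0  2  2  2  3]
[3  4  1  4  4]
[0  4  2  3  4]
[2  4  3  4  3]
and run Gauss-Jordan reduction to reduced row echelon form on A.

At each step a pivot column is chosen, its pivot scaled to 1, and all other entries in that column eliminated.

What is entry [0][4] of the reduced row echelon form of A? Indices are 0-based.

M[0][4] = 1

step 1: exchange rows 0,1
step 1: normalize row 0 (÷3) = (1, 3, 2, 3, 3)
  row 3: subtract 2×row0 = (0, 3, 4, 3, 2)
step 2: normalize row 1 (÷2) = (0, 1, 1, 1, 4)
  row 0: subtract 3×row1 = (1, 0, 4, 0, 1)
  row 2: subtract 4×row1 = (0, 0, 3, 4, 3)
  row 3: subtract 3×row1 = (0, 0, 1, 0, 0)
step 3: normalize row 2 (÷3) = (0, 0, 1, 3, 1)
  row 0: subtract 4×row2 = (1, 0, 0, 3, 2)
  row 1: subtract 1×row2 = (0, 1, 0, 3, 3)
  row 3: subtract 1×row2 = (0, 0, 0, 2, 4)
step 4: normalize row 3 (÷2) = (0, 0, 0, 1, 2)
  row 0: subtract 3×row3 = (1, 0, 0, 0, 1)
  row 1: subtract 3×row3 = (0, 1, 0, 0, 2)
  row 2: subtract 3×row3 = (0, 0, 1, 0, 0)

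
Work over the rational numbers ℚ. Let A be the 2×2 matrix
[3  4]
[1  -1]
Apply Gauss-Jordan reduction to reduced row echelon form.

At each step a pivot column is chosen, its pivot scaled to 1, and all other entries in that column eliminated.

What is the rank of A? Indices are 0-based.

[1] R0 /= 3  ⇒  (1, 4/3)
     R1 -= 1·R0  ⇒  (0, -7/3)
[2] R1 /= -7/3  ⇒  (0, 1)
     R0 -= 4/3·R1  ⇒  (1, 0)

rank = 2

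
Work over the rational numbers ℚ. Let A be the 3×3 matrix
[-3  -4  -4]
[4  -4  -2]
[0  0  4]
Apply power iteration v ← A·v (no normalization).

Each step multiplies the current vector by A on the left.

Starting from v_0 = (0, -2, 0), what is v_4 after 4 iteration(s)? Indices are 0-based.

v_4 = (392, 1568, 0)

v_0 = (0, -2, 0).
v_1 = A·v_0 = (8, 8, 0).
v_2 = A·v_1 = (-56, 0, 0).
v_3 = A·v_2 = (168, -224, 0).
v_4 = A·v_3 = (392, 1568, 0).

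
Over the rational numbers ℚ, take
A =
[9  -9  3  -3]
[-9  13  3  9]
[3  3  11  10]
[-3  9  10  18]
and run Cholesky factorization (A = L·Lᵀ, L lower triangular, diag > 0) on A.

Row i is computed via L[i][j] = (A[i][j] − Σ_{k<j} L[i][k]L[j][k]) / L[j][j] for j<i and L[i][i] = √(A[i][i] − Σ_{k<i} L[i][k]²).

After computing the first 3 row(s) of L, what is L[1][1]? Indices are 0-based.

L[1][1] = 2

Step 1: L[0][0] = √(9) = 3.
  L[1][0] = (-9) / L[0][0] = -3.
Step 2: L[1][1] = √(4) = 2.
  L[2][0] = (3) / L[0][0] = 1.
  L[2][1] = (6) / L[1][1] = 3.
Step 3: L[2][2] = √(1) = 1.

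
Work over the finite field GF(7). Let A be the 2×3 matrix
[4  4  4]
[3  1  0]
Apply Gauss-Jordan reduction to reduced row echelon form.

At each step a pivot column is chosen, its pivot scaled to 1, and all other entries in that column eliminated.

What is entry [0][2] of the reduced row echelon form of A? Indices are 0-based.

M[0][2] = 3

pivot(0,0)=4: scale R0 → (1, 1, 1)
  clear (1,0): R1 −= (3)R0 → (0, 5, 4)
pivot(1,1)=5: scale R1 → (0, 1, 5)
  clear (0,1): R0 −= (1)R1 → (1, 0, 3)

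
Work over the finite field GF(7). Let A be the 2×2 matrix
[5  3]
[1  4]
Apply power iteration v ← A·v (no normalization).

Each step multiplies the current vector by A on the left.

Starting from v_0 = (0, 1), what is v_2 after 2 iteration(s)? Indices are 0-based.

v_2 = (6, 5)

v_0 = (0, 1).
v_1 = A·v_0 = (3, 4).
v_2 = A·v_1 = (6, 5).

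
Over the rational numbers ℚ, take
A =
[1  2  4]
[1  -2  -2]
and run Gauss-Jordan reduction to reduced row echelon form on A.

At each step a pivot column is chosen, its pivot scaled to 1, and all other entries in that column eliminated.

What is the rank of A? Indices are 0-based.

[1] R0 /= 1  ⇒  (1, 2, 4)
     R1 -= 1·R0  ⇒  (0, -4, -6)
[2] R1 /= -4  ⇒  (0, 1, 3/2)
     R0 -= 2·R1  ⇒  (1, 0, 1)

rank = 2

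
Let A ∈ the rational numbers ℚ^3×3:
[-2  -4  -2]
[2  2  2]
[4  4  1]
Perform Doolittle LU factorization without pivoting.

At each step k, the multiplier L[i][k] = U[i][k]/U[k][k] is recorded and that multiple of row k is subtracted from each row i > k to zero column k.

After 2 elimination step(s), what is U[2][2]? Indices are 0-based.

k=0: U[0][0]=-2
  eliminate (1,0): mult=-1, new row 1: (0, -2, 0); set L[1][0]=-1
  eliminate (2,0): mult=-2, new row 2: (0, -4, -3); set L[2][0]=-2
k=1: U[1][1]=-2
  eliminate (2,1): mult=2, new row 2: (0, 0, -3); set L[2][1]=2

U[2][2] = -3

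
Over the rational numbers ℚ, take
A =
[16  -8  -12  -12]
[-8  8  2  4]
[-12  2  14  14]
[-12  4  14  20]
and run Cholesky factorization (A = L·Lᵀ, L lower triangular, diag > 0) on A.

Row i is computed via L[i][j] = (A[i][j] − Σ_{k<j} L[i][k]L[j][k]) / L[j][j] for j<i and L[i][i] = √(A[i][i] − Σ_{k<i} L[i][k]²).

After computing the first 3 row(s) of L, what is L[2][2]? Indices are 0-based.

L[2][2] = 1

Step 1: L[0][0] = √(16) = 4.
  L[1][0] = (-8) / L[0][0] = -2.
Step 2: L[1][1] = √(4) = 2.
  L[2][0] = (-12) / L[0][0] = -3.
  L[2][1] = (-4) / L[1][1] = -2.
Step 3: L[2][2] = √(1) = 1.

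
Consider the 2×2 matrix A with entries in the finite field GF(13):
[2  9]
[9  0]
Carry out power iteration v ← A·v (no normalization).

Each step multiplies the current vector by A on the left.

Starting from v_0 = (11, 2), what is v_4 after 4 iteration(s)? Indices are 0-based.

v_4 = (4, 7)

v_0 = (11, 2).
v_1 = A·v_0 = (1, 8).
v_2 = A·v_1 = (9, 9).
v_3 = A·v_2 = (8, 3).
v_4 = A·v_3 = (4, 7).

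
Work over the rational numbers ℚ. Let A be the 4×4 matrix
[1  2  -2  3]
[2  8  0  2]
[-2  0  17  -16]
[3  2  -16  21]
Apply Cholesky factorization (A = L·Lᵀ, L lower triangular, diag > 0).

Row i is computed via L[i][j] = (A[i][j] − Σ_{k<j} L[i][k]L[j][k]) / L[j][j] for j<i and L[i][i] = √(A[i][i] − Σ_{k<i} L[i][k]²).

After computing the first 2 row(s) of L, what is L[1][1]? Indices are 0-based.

L[1][1] = 2

Step 1: L[0][0] = √(1) = 1.
  L[1][0] = (2) / L[0][0] = 2.
Step 2: L[1][1] = √(4) = 2.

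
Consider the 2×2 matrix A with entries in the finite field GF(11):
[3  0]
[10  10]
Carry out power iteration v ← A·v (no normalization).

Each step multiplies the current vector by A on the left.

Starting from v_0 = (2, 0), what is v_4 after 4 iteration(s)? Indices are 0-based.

v_0 = (2, 0).
v_1 = A·v_0 = (6, 9).
v_2 = A·v_1 = (7, 7).
v_3 = A·v_2 = (10, 8).
v_4 = A·v_3 = (8, 4).

v_4 = (8, 4)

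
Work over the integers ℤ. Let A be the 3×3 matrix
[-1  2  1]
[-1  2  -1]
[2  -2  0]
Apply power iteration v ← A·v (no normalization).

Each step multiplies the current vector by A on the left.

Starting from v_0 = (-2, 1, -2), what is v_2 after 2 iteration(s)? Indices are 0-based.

v_0 = (-2, 1, -2).
v_1 = A·v_0 = (2, 6, -6).
v_2 = A·v_1 = (4, 16, -8).

v_2 = (4, 16, -8)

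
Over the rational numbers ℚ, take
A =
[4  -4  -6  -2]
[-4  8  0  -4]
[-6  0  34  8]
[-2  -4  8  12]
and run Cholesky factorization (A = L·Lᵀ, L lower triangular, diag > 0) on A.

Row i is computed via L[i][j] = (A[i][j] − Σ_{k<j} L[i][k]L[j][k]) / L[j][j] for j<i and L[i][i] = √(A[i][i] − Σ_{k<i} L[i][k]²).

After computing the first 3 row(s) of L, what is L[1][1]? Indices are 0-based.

Step 1: L[0][0] = √(4) = 2.
  L[1][0] = (-4) / L[0][0] = -2.
Step 2: L[1][1] = √(4) = 2.
  L[2][0] = (-6) / L[0][0] = -3.
  L[2][1] = (-6) / L[1][1] = -3.
Step 3: L[2][2] = √(16) = 4.

L[1][1] = 2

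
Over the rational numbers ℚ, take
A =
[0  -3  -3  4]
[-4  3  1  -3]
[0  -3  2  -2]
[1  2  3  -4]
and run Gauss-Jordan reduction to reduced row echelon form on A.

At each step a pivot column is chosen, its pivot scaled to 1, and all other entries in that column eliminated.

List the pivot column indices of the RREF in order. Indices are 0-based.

pivot columns: 0, 1, 2, 3

[1] R0 <-> R1
[1] R0 /= -4  ⇒  (1, -3/4, -1/4, 3/4)
     R3 -= 1·R0  ⇒  (0, 11/4, 13/4, -19/4)
[2] R1 /= -3  ⇒  (0, 1, 1, -4/3)
     R0 -= -3/4·R1  ⇒  (1, 0, 1/2, -1/4)
     R2 -= -3·R1  ⇒  (0, 0, 5, -6)
     R3 -= 11/4·R1  ⇒  (0, 0, 1/2, -13/12)
[3] R2 /= 5  ⇒  (0, 0, 1, -6/5)
     R0 -= 1/2·R2  ⇒  (1, 0, 0, 7/20)
     R1 -= 1·R2  ⇒  (0, 1, 0, -2/15)
     R3 -= 1/2·R2  ⇒  (0, 0, 0, -29/60)
[4] R3 /= -29/60  ⇒  (0, 0, 0, 1)
     R0 -= 7/20·R3  ⇒  (1, 0, 0, 0)
     R1 -= -2/15·R3  ⇒  (0, 1, 0, 0)
     R2 -= -6/5·R3  ⇒  (0, 0, 1, 0)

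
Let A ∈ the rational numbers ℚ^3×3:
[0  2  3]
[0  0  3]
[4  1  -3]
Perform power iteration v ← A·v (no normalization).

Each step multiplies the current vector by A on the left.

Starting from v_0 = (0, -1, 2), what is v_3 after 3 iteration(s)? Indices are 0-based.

v_0 = (0, -1, 2).
v_1 = A·v_0 = (4, 6, -7).
v_2 = A·v_1 = (-9, -21, 43).
v_3 = A·v_2 = (87, 129, -186).

v_3 = (87, 129, -186)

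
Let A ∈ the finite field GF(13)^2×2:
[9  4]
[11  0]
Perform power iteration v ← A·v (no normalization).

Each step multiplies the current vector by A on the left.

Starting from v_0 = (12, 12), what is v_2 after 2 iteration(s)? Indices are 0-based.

v_2 = (8, 0)

v_0 = (12, 12).
v_1 = A·v_0 = (0, 2).
v_2 = A·v_1 = (8, 0).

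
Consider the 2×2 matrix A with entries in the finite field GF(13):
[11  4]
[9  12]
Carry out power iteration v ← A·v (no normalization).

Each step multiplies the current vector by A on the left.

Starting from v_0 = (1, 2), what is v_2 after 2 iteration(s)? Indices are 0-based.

v_2 = (3, 8)

v_0 = (1, 2).
v_1 = A·v_0 = (6, 7).
v_2 = A·v_1 = (3, 8).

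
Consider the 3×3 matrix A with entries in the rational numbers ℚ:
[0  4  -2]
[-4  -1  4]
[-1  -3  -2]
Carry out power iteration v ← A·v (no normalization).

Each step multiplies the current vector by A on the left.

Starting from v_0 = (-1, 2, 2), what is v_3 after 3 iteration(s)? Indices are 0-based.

v_0 = (-1, 2, 2).
v_1 = A·v_0 = (4, 10, -9).
v_2 = A·v_1 = (58, -62, -16).
v_3 = A·v_2 = (-216, -234, 160).

v_3 = (-216, -234, 160)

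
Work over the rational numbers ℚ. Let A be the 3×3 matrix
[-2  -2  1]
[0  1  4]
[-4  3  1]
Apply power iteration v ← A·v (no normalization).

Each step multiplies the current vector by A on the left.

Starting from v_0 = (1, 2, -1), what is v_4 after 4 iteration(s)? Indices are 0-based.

v_0 = (1, 2, -1).
v_1 = A·v_0 = (-7, -2, 1).
v_2 = A·v_1 = (19, 2, 23).
v_3 = A·v_2 = (-19, 94, -47).
v_4 = A·v_3 = (-197, -94, 311).

v_4 = (-197, -94, 311)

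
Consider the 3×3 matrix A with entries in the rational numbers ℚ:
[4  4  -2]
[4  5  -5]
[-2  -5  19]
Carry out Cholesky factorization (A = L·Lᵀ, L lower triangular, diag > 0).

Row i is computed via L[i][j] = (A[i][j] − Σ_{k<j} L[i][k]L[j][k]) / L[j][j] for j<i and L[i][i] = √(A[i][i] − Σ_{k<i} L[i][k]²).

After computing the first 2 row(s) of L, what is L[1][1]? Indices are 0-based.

Step 1: L[0][0] = √(4) = 2.
  L[1][0] = (4) / L[0][0] = 2.
Step 2: L[1][1] = √(1) = 1.

L[1][1] = 1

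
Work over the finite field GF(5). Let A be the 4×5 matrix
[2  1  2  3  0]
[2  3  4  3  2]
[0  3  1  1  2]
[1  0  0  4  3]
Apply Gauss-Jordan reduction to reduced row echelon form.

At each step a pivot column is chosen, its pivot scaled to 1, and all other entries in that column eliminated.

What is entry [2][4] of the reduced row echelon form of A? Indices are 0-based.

[1] R0 /= 2  ⇒  (1, 3, 1, 4, 0)
     R1 -= 2·R0  ⇒  (0, 2, 2, 0, 2)
     R3 -= 1·R0  ⇒  (0, 2, 4, 0, 3)
[2] R1 /= 2  ⇒  (0, 1, 1, 0, 1)
     R0 -= 3·R1  ⇒  (1, 0, 3, 4, 2)
     R2 -= 3·R1  ⇒  (0, 0, 3, 1, 4)
     R3 -= 2·R1  ⇒  (0, 0, 2, 0, 1)
[3] R2 /= 3  ⇒  (0, 0, 1, 2, 3)
     R0 -= 3·R2  ⇒  (1, 0, 0, 3, 3)
     R1 -= 1·R2  ⇒  (0, 1, 0, 3, 3)
     R3 -= 2·R2  ⇒  (0, 0, 0, 1, 0)
[4] R3 /= 1  ⇒  (0, 0, 0, 1, 0)
     R0 -= 3·R3  ⇒  (1, 0, 0, 0, 3)
     R1 -= 3·R3  ⇒  (0, 1, 0, 0, 3)
     R2 -= 2·R3  ⇒  (0, 0, 1, 0, 3)

M[2][4] = 3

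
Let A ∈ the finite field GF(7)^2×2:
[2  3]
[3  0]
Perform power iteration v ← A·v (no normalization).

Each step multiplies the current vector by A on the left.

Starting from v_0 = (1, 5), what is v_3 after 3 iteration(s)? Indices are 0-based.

v_3 = (1, 3)

v_0 = (1, 5).
v_1 = A·v_0 = (3, 3).
v_2 = A·v_1 = (1, 2).
v_3 = A·v_2 = (1, 3).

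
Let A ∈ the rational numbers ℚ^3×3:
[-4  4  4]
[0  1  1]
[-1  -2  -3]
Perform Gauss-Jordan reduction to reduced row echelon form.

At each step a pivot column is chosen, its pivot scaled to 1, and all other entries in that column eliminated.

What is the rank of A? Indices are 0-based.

rank = 3

pivot(0,0)=-4: scale R0 → (1, -1, -1)
  clear (2,0): R2 −= (-1)R0 → (0, -3, -4)
pivot(1,1)=1: scale R1 → (0, 1, 1)
  clear (0,1): R0 −= (-1)R1 → (1, 0, 0)
  clear (2,1): R2 −= (-3)R1 → (0, 0, -1)
pivot(2,2)=-1: scale R2 → (0, 0, 1)
  clear (1,2): R1 −= (1)R2 → (0, 1, 0)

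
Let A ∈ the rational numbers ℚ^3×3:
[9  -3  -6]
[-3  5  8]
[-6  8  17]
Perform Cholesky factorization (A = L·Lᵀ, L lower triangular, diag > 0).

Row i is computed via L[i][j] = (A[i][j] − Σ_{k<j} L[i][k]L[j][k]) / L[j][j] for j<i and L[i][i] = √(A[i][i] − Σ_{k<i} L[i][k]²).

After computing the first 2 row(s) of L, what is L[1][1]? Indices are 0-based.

L[1][1] = 2

Step 1: L[0][0] = √(9) = 3.
  L[1][0] = (-3) / L[0][0] = -1.
Step 2: L[1][1] = √(4) = 2.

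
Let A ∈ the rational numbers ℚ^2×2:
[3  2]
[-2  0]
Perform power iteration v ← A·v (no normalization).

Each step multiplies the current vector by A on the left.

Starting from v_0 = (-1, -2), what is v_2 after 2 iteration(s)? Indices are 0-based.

v_2 = (-17, 14)

v_0 = (-1, -2).
v_1 = A·v_0 = (-7, 2).
v_2 = A·v_1 = (-17, 14).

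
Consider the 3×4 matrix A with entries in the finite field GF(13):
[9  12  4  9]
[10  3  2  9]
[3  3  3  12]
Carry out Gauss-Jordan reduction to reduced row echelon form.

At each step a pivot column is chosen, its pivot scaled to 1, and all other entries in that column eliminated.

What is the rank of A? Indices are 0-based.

rank = 3

pivot(0,0)=9: scale R0 → (1, 10, 12, 1)
  clear (1,0): R1 −= (10)R0 → (0, 7, 12, 12)
  clear (2,0): R2 −= (3)R0 → (0, 12, 6, 9)
pivot(1,1)=7: scale R1 → (0, 1, 11, 11)
  clear (0,1): R0 −= (10)R1 → (1, 0, 6, 8)
  clear (2,1): R2 −= (12)R1 → (0, 0, 4, 7)
pivot(2,2)=4: scale R2 → (0, 0, 1, 5)
  clear (0,2): R0 −= (6)R2 → (1, 0, 0, 4)
  clear (1,2): R1 −= (11)R2 → (0, 1, 0, 8)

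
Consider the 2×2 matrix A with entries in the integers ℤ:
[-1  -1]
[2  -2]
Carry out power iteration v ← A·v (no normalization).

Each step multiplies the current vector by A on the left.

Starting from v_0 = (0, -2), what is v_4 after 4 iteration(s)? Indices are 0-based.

v_0 = (0, -2).
v_1 = A·v_0 = (2, 4).
v_2 = A·v_1 = (-6, -4).
v_3 = A·v_2 = (10, -4).
v_4 = A·v_3 = (-6, 28).

v_4 = (-6, 28)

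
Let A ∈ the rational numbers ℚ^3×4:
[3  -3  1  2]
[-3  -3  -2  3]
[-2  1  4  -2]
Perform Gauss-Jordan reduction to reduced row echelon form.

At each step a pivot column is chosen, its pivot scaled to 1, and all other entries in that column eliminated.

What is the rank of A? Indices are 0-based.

pivot(0,0)=3: scale R0 → (1, -1, 1/3, 2/3)
  clear (1,0): R1 −= (-3)R0 → (0, -6, -1, 5)
  clear (2,0): R2 −= (-2)R0 → (0, -1, 14/3, -2/3)
pivot(1,1)=-6: scale R1 → (0, 1, 1/6, -5/6)
  clear (0,1): R0 −= (-1)R1 → (1, 0, 1/2, -1/6)
  clear (2,1): R2 −= (-1)R1 → (0, 0, 29/6, -3/2)
pivot(2,2)=29/6: scale R2 → (0, 0, 1, -9/29)
  clear (0,2): R0 −= (1/2)R2 → (1, 0, 0, -1/87)
  clear (1,2): R1 −= (1/6)R2 → (0, 1, 0, -68/87)

rank = 3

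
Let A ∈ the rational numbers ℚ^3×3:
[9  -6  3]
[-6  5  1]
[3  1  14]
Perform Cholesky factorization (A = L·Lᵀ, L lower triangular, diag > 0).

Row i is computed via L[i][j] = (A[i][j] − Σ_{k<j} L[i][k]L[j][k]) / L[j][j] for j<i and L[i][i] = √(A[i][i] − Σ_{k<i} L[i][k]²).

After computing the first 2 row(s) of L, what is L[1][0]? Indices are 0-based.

L[1][0] = -2

Step 1: L[0][0] = √(9) = 3.
  L[1][0] = (-6) / L[0][0] = -2.
Step 2: L[1][1] = √(1) = 1.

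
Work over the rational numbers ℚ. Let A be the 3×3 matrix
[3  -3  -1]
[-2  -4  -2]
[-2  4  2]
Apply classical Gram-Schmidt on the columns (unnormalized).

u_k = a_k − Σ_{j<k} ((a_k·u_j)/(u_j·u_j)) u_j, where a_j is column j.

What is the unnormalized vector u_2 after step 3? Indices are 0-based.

Step 1: u_0 = a_0 = (3, -2, -2).
Step 2: u_1 = a_1 − (-9/17)·u_0 = (-24/17, -86/17, 50/17).
Step 3: u_2 = a_2 − (-3/17)·u_0 − (37/77)·u_1 = (16/77, 6/77, 18/77).

u_2 = (16/77, 6/77, 18/77)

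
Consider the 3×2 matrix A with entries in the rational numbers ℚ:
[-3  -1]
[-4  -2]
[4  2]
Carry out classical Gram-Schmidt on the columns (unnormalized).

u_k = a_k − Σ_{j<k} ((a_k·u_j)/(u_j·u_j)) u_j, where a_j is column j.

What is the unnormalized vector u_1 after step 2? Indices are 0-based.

u_1 = (16/41, -6/41, 6/41)

Step 1: u_0 = a_0 = (-3, -4, 4).
Step 2: u_1 = a_1 − (19/41)·u_0 = (16/41, -6/41, 6/41).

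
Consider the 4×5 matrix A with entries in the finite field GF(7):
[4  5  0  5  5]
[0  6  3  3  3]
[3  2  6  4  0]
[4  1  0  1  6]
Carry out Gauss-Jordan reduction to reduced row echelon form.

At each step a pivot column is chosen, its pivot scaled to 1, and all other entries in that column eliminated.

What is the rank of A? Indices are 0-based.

rank = 4

pivot(0,0)=4: scale R0 → (1, 3, 0, 3, 3)
  clear (2,0): R2 −= (3)R0 → (0, 0, 6, 2, 5)
  clear (3,0): R3 −= (4)R0 → (0, 3, 0, 3, 1)
pivot(1,1)=6: scale R1 → (0, 1, 4, 4, 4)
  clear (0,1): R0 −= (3)R1 → (1, 0, 2, 5, 5)
  clear (3,1): R3 −= (3)R1 → (0, 0, 2, 5, 3)
pivot(2,2)=6: scale R2 → (0, 0, 1, 5, 2)
  clear (0,2): R0 −= (2)R2 → (1, 0, 0, 2, 1)
  clear (1,2): R1 −= (4)R2 → (0, 1, 0, 5, 3)
  clear (3,2): R3 −= (2)R2 → (0, 0, 0, 2, 6)
pivot(3,3)=2: scale R3 → (0, 0, 0, 1, 3)
  clear (0,3): R0 −= (2)R3 → (1, 0, 0, 0, 2)
  clear (1,3): R1 −= (5)R3 → (0, 1, 0, 0, 2)
  clear (2,3): R2 −= (5)R3 → (0, 0, 1, 0, 1)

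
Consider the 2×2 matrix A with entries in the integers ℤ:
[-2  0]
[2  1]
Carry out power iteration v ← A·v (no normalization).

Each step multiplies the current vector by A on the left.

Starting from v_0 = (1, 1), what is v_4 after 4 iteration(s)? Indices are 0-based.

v_0 = (1, 1).
v_1 = A·v_0 = (-2, 3).
v_2 = A·v_1 = (4, -1).
v_3 = A·v_2 = (-8, 7).
v_4 = A·v_3 = (16, -9).

v_4 = (16, -9)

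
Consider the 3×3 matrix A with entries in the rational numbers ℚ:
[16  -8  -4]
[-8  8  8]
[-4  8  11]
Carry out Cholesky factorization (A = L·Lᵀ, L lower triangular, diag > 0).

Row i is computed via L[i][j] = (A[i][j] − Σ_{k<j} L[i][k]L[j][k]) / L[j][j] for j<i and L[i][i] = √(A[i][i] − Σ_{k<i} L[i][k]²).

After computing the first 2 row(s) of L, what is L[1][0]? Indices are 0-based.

Step 1: L[0][0] = √(16) = 4.
  L[1][0] = (-8) / L[0][0] = -2.
Step 2: L[1][1] = √(4) = 2.

L[1][0] = -2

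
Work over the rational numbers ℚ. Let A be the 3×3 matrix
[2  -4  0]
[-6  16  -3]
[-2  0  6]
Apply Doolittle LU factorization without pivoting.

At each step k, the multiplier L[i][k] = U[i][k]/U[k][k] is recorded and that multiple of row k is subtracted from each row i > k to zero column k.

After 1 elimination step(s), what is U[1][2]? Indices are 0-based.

Step 1: pivot at (0,0) is 2.
  row1 ← row1 − (-3)·row0  ⇒  L[1][0]=-3, U row1=(0, 4, -3)
  row2 ← row2 − (-1)·row0  ⇒  L[2][0]=-1, U row2=(0, -4, 6)

U[1][2] = -3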